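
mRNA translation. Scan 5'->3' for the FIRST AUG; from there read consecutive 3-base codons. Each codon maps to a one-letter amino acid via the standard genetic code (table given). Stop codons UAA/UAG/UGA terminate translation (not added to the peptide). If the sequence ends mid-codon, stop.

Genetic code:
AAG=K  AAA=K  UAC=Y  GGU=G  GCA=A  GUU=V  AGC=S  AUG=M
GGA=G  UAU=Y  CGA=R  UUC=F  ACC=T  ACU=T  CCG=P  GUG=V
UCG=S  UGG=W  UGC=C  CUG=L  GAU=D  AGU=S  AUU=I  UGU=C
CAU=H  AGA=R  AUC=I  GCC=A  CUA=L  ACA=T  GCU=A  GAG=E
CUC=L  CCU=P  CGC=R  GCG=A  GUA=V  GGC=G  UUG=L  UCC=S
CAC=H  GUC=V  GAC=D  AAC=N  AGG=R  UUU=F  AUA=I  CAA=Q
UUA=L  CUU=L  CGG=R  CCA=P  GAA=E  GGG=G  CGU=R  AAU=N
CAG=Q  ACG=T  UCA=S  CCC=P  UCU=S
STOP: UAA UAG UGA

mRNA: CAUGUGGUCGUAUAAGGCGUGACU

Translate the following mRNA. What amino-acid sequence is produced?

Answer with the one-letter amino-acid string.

start AUG at pos 1
pos 1: AUG -> M; peptide=M
pos 4: UGG -> W; peptide=MW
pos 7: UCG -> S; peptide=MWS
pos 10: UAU -> Y; peptide=MWSY
pos 13: AAG -> K; peptide=MWSYK
pos 16: GCG -> A; peptide=MWSYKA
pos 19: UGA -> STOP

Answer: MWSYKA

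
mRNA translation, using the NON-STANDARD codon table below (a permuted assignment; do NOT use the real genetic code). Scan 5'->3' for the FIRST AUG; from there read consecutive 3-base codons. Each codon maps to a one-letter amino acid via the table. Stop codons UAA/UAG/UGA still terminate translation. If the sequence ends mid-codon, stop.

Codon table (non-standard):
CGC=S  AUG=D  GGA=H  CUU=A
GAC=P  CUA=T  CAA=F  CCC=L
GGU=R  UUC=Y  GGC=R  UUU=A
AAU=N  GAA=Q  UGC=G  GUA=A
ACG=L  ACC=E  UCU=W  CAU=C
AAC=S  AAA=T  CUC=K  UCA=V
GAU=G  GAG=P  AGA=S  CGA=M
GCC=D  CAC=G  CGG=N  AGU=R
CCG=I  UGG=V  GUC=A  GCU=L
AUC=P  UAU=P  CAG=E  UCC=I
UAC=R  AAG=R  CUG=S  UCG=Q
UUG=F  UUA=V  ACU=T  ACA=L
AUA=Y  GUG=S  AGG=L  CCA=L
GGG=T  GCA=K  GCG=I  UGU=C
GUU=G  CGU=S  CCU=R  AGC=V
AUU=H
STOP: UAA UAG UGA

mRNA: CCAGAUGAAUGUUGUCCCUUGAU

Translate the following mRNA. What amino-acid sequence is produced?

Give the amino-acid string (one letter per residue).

Answer: DNGAR

Derivation:
start AUG at pos 4
pos 4: AUG -> D; peptide=D
pos 7: AAU -> N; peptide=DN
pos 10: GUU -> G; peptide=DNG
pos 13: GUC -> A; peptide=DNGA
pos 16: CCU -> R; peptide=DNGAR
pos 19: UGA -> STOP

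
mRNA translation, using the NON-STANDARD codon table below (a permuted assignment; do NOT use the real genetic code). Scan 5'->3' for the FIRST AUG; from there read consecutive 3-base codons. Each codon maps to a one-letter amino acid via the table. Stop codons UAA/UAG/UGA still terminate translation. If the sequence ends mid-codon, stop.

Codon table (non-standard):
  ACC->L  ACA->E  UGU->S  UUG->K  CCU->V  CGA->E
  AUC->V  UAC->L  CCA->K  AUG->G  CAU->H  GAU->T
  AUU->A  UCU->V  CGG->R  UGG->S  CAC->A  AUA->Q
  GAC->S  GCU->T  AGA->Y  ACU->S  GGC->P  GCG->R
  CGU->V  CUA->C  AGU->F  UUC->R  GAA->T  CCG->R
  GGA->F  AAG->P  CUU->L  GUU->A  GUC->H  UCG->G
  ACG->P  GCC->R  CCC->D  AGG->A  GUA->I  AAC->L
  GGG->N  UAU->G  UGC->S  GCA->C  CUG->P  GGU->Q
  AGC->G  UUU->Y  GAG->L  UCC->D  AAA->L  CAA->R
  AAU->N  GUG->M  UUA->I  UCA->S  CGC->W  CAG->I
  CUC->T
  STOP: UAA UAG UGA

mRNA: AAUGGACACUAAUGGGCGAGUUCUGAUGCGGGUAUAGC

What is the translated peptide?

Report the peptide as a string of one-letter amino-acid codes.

Answer: GSSNNEAPGRI

Derivation:
start AUG at pos 1
pos 1: AUG -> G; peptide=G
pos 4: GAC -> S; peptide=GS
pos 7: ACU -> S; peptide=GSS
pos 10: AAU -> N; peptide=GSSN
pos 13: GGG -> N; peptide=GSSNN
pos 16: CGA -> E; peptide=GSSNNE
pos 19: GUU -> A; peptide=GSSNNEA
pos 22: CUG -> P; peptide=GSSNNEAP
pos 25: AUG -> G; peptide=GSSNNEAPG
pos 28: CGG -> R; peptide=GSSNNEAPGR
pos 31: GUA -> I; peptide=GSSNNEAPGRI
pos 34: UAG -> STOP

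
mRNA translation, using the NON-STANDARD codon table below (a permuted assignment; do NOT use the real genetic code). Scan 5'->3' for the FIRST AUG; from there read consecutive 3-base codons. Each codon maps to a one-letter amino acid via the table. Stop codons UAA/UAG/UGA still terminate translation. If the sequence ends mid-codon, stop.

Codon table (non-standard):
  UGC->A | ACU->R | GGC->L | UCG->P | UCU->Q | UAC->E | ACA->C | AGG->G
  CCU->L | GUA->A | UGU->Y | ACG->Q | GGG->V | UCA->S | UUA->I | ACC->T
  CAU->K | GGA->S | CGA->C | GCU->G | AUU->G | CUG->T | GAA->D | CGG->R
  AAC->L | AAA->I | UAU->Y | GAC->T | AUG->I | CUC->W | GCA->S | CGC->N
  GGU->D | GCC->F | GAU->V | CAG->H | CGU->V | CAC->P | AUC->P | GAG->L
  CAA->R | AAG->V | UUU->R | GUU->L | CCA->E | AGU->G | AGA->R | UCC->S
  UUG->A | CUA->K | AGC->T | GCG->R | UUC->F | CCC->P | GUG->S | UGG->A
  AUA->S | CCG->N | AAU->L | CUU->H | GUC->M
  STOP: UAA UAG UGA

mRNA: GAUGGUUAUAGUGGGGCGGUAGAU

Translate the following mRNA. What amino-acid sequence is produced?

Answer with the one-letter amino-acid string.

start AUG at pos 1
pos 1: AUG -> I; peptide=I
pos 4: GUU -> L; peptide=IL
pos 7: AUA -> S; peptide=ILS
pos 10: GUG -> S; peptide=ILSS
pos 13: GGG -> V; peptide=ILSSV
pos 16: CGG -> R; peptide=ILSSVR
pos 19: UAG -> STOP

Answer: ILSSVR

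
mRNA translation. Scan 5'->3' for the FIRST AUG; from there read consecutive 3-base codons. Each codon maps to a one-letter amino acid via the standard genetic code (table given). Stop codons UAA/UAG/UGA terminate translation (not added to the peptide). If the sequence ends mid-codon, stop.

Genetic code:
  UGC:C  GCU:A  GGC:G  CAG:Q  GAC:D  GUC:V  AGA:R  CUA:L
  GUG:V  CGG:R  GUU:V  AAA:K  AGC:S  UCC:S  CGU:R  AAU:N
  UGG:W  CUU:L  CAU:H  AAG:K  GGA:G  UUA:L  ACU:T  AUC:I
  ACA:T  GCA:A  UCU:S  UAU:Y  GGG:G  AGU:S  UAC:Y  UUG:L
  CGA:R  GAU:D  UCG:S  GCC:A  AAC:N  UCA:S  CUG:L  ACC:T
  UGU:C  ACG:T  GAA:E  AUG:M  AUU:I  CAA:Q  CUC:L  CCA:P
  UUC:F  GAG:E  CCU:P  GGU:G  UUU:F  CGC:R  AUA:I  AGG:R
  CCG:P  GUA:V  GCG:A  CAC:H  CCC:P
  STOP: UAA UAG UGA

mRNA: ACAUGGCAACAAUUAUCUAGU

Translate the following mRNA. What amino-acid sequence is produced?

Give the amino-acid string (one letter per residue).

Answer: MATII

Derivation:
start AUG at pos 2
pos 2: AUG -> M; peptide=M
pos 5: GCA -> A; peptide=MA
pos 8: ACA -> T; peptide=MAT
pos 11: AUU -> I; peptide=MATI
pos 14: AUC -> I; peptide=MATII
pos 17: UAG -> STOP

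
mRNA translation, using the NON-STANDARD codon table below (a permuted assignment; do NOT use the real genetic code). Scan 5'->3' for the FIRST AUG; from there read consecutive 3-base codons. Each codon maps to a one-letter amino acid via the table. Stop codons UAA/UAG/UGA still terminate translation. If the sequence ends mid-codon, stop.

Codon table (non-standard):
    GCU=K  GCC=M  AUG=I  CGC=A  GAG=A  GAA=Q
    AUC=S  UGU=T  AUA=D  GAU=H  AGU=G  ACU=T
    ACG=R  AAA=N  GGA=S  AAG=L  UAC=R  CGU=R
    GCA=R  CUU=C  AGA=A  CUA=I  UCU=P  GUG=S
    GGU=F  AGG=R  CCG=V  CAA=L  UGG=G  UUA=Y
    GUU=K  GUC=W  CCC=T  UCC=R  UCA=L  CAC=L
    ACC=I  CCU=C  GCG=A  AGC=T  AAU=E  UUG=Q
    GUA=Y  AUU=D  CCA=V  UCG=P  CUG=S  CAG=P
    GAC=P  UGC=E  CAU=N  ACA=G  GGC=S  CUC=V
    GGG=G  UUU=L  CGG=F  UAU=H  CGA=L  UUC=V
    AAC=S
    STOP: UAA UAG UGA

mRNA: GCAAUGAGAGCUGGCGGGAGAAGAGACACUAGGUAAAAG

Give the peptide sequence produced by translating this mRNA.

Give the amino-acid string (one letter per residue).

Answer: IAKSGAAPTR

Derivation:
start AUG at pos 3
pos 3: AUG -> I; peptide=I
pos 6: AGA -> A; peptide=IA
pos 9: GCU -> K; peptide=IAK
pos 12: GGC -> S; peptide=IAKS
pos 15: GGG -> G; peptide=IAKSG
pos 18: AGA -> A; peptide=IAKSGA
pos 21: AGA -> A; peptide=IAKSGAA
pos 24: GAC -> P; peptide=IAKSGAAP
pos 27: ACU -> T; peptide=IAKSGAAPT
pos 30: AGG -> R; peptide=IAKSGAAPTR
pos 33: UAA -> STOP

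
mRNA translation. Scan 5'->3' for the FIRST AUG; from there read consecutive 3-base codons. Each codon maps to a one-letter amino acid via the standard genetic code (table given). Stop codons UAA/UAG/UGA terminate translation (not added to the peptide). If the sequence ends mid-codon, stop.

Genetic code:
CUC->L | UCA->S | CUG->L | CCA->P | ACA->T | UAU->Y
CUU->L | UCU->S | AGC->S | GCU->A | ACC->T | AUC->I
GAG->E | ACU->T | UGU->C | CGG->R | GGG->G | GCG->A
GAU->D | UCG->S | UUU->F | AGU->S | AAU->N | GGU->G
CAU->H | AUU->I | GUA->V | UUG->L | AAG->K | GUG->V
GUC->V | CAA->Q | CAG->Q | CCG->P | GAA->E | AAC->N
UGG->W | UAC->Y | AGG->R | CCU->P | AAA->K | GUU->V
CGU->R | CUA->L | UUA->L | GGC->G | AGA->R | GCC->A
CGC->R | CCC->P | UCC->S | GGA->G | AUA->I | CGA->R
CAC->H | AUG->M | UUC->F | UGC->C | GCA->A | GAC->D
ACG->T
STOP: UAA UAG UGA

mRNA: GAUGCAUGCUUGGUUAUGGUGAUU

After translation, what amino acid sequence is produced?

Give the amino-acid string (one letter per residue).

Answer: MHAWLW

Derivation:
start AUG at pos 1
pos 1: AUG -> M; peptide=M
pos 4: CAU -> H; peptide=MH
pos 7: GCU -> A; peptide=MHA
pos 10: UGG -> W; peptide=MHAW
pos 13: UUA -> L; peptide=MHAWL
pos 16: UGG -> W; peptide=MHAWLW
pos 19: UGA -> STOP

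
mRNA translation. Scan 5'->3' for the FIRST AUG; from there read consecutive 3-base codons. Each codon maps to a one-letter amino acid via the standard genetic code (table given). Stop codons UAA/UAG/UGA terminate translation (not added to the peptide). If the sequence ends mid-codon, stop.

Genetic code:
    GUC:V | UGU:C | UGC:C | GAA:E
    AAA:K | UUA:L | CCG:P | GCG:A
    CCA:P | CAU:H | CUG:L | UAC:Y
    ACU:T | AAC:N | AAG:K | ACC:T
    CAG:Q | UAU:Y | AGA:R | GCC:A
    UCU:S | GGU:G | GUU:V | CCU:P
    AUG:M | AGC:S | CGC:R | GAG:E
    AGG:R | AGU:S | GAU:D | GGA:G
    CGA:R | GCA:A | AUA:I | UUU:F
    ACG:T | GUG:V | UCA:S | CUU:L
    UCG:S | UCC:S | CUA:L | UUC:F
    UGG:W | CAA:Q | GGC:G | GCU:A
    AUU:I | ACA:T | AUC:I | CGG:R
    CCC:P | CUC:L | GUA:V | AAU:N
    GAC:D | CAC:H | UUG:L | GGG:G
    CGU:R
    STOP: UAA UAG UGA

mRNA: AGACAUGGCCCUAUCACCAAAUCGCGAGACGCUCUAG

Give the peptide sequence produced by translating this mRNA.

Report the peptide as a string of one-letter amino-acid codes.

start AUG at pos 4
pos 4: AUG -> M; peptide=M
pos 7: GCC -> A; peptide=MA
pos 10: CUA -> L; peptide=MAL
pos 13: UCA -> S; peptide=MALS
pos 16: CCA -> P; peptide=MALSP
pos 19: AAU -> N; peptide=MALSPN
pos 22: CGC -> R; peptide=MALSPNR
pos 25: GAG -> E; peptide=MALSPNRE
pos 28: ACG -> T; peptide=MALSPNRET
pos 31: CUC -> L; peptide=MALSPNRETL
pos 34: UAG -> STOP

Answer: MALSPNRETL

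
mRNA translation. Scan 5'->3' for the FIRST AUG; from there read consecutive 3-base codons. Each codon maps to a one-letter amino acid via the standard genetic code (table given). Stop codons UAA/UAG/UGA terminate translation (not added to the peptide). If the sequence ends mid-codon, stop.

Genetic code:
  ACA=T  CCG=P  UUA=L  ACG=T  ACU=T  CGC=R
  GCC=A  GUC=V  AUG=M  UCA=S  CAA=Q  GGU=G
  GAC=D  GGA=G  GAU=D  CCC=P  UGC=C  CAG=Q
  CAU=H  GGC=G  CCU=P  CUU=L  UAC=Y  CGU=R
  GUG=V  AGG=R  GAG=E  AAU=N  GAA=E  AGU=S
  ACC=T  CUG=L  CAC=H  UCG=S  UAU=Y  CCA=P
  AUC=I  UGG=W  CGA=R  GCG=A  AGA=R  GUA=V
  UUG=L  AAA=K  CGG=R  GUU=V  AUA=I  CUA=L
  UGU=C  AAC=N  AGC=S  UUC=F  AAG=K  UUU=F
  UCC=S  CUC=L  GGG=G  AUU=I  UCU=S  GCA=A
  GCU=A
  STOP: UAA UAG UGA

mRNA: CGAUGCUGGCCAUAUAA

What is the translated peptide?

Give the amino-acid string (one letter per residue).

start AUG at pos 2
pos 2: AUG -> M; peptide=M
pos 5: CUG -> L; peptide=ML
pos 8: GCC -> A; peptide=MLA
pos 11: AUA -> I; peptide=MLAI
pos 14: UAA -> STOP

Answer: MLAI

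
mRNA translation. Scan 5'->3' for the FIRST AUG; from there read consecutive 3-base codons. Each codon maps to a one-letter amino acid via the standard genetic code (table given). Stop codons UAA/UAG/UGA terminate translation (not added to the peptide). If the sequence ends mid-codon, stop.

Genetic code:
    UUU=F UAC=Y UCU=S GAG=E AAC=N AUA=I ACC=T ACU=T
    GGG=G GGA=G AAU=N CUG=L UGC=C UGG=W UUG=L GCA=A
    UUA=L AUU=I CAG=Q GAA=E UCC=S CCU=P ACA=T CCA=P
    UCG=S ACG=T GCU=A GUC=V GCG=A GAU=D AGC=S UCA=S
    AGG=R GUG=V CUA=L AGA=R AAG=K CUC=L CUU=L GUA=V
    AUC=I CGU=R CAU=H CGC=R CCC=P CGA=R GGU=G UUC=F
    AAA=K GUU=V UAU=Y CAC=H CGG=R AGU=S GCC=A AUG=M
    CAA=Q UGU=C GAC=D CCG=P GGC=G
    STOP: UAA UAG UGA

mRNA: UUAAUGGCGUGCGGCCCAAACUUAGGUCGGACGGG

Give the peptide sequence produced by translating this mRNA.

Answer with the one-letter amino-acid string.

start AUG at pos 3
pos 3: AUG -> M; peptide=M
pos 6: GCG -> A; peptide=MA
pos 9: UGC -> C; peptide=MAC
pos 12: GGC -> G; peptide=MACG
pos 15: CCA -> P; peptide=MACGP
pos 18: AAC -> N; peptide=MACGPN
pos 21: UUA -> L; peptide=MACGPNL
pos 24: GGU -> G; peptide=MACGPNLG
pos 27: CGG -> R; peptide=MACGPNLGR
pos 30: ACG -> T; peptide=MACGPNLGRT
pos 33: only 2 nt remain (<3), stop (end of mRNA)

Answer: MACGPNLGRT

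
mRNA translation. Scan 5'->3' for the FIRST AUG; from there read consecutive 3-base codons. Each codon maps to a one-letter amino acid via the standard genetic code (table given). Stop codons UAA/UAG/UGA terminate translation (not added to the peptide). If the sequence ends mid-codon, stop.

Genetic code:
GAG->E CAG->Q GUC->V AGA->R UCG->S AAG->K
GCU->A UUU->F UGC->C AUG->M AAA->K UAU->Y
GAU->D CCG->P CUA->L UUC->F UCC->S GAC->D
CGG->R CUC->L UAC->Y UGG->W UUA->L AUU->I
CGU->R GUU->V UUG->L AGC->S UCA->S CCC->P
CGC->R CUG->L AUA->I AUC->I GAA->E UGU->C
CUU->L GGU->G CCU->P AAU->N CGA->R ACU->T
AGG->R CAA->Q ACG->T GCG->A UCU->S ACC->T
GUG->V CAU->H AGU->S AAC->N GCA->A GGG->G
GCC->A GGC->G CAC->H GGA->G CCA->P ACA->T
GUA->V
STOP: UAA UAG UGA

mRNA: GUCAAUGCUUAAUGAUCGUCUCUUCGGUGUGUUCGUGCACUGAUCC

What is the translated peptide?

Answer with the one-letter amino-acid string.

start AUG at pos 4
pos 4: AUG -> M; peptide=M
pos 7: CUU -> L; peptide=ML
pos 10: AAU -> N; peptide=MLN
pos 13: GAU -> D; peptide=MLND
pos 16: CGU -> R; peptide=MLNDR
pos 19: CUC -> L; peptide=MLNDRL
pos 22: UUC -> F; peptide=MLNDRLF
pos 25: GGU -> G; peptide=MLNDRLFG
pos 28: GUG -> V; peptide=MLNDRLFGV
pos 31: UUC -> F; peptide=MLNDRLFGVF
pos 34: GUG -> V; peptide=MLNDRLFGVFV
pos 37: CAC -> H; peptide=MLNDRLFGVFVH
pos 40: UGA -> STOP

Answer: MLNDRLFGVFVH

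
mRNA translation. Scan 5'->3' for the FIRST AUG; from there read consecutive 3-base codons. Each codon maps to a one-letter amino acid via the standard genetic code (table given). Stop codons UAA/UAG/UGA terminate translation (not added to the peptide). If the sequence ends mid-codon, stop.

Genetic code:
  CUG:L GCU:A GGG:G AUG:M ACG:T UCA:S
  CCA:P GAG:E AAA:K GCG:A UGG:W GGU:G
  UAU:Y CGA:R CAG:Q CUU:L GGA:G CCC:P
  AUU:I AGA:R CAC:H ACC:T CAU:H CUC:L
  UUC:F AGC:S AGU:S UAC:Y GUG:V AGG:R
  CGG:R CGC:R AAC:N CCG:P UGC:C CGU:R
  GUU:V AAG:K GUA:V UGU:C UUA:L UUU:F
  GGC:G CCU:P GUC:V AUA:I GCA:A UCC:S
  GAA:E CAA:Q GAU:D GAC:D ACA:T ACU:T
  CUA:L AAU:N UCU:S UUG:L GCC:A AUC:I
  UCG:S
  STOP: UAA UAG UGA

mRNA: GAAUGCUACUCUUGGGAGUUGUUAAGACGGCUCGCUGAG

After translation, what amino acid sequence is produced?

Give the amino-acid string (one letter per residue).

start AUG at pos 2
pos 2: AUG -> M; peptide=M
pos 5: CUA -> L; peptide=ML
pos 8: CUC -> L; peptide=MLL
pos 11: UUG -> L; peptide=MLLL
pos 14: GGA -> G; peptide=MLLLG
pos 17: GUU -> V; peptide=MLLLGV
pos 20: GUU -> V; peptide=MLLLGVV
pos 23: AAG -> K; peptide=MLLLGVVK
pos 26: ACG -> T; peptide=MLLLGVVKT
pos 29: GCU -> A; peptide=MLLLGVVKTA
pos 32: CGC -> R; peptide=MLLLGVVKTAR
pos 35: UGA -> STOP

Answer: MLLLGVVKTAR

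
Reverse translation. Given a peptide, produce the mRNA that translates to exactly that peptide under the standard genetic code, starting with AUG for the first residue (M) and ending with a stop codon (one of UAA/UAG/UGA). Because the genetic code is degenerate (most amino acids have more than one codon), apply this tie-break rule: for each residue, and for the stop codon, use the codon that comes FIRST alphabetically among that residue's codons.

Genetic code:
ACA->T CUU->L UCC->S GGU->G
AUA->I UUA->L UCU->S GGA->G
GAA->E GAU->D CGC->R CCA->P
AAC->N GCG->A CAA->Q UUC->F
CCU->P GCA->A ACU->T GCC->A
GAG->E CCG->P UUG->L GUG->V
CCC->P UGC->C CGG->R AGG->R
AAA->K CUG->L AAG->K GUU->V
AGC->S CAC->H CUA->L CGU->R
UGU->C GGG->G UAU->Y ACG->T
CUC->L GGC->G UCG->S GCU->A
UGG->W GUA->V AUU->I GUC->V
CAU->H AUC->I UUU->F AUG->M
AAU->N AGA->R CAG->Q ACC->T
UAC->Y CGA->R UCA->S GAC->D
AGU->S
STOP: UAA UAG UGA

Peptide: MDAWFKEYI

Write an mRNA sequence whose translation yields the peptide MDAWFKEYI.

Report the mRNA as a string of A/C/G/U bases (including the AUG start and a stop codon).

residue 1: M -> AUG (start codon)
residue 2: D codons sorted = GAC,GAU -> pick first = GAC
residue 3: A codons sorted = GCA,GCC,GCG,GCU -> pick first = GCA
residue 4: W -> UGG (only codon)
residue 5: F codons sorted = UUC,UUU -> pick first = UUC
residue 6: K codons sorted = AAA,AAG -> pick first = AAA
residue 7: E codons sorted = GAA,GAG -> pick first = GAA
residue 8: Y codons sorted = UAC,UAU -> pick first = UAC
residue 9: I codons sorted = AUA,AUC,AUU -> pick first = AUA
terminator: stop codons sorted = UAA,UAG,UGA -> pick first = UAA

Answer: mRNA: AUGGACGCAUGGUUCAAAGAAUACAUAUAA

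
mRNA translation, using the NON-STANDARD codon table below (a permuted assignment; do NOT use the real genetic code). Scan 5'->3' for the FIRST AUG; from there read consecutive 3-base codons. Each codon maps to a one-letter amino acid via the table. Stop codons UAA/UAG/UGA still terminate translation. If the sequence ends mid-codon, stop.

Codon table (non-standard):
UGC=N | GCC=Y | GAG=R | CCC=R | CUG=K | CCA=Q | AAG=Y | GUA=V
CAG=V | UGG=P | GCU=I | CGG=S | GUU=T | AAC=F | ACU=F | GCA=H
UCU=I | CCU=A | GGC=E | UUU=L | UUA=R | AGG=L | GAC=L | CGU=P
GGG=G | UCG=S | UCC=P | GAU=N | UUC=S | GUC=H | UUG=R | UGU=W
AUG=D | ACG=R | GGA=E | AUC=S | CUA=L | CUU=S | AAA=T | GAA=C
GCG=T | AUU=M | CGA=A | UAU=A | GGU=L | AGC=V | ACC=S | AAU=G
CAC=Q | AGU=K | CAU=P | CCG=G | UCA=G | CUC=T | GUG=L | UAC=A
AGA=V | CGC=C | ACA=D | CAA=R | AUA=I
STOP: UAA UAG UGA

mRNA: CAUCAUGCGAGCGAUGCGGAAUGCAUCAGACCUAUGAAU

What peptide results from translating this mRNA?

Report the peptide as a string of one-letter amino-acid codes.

start AUG at pos 4
pos 4: AUG -> D; peptide=D
pos 7: CGA -> A; peptide=DA
pos 10: GCG -> T; peptide=DAT
pos 13: AUG -> D; peptide=DATD
pos 16: CGG -> S; peptide=DATDS
pos 19: AAU -> G; peptide=DATDSG
pos 22: GCA -> H; peptide=DATDSGH
pos 25: UCA -> G; peptide=DATDSGHG
pos 28: GAC -> L; peptide=DATDSGHGL
pos 31: CUA -> L; peptide=DATDSGHGLL
pos 34: UGA -> STOP

Answer: DATDSGHGLL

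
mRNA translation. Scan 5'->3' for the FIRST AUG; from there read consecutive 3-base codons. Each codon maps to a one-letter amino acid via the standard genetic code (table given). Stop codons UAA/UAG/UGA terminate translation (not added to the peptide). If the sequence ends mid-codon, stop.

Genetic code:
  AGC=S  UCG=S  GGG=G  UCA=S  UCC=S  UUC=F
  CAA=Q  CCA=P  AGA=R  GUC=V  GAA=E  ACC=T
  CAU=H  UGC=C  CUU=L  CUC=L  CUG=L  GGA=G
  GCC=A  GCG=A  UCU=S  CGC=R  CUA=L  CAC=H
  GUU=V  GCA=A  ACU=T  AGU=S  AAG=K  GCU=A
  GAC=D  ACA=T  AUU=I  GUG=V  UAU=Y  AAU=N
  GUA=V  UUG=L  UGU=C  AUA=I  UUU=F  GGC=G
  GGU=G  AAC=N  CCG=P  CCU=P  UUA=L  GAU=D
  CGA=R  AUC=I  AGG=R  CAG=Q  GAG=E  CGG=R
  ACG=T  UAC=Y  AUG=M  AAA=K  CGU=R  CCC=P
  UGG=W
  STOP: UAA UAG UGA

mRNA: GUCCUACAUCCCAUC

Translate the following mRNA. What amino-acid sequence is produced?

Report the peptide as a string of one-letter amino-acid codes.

no AUG start codon found

Answer: (empty: no AUG start codon)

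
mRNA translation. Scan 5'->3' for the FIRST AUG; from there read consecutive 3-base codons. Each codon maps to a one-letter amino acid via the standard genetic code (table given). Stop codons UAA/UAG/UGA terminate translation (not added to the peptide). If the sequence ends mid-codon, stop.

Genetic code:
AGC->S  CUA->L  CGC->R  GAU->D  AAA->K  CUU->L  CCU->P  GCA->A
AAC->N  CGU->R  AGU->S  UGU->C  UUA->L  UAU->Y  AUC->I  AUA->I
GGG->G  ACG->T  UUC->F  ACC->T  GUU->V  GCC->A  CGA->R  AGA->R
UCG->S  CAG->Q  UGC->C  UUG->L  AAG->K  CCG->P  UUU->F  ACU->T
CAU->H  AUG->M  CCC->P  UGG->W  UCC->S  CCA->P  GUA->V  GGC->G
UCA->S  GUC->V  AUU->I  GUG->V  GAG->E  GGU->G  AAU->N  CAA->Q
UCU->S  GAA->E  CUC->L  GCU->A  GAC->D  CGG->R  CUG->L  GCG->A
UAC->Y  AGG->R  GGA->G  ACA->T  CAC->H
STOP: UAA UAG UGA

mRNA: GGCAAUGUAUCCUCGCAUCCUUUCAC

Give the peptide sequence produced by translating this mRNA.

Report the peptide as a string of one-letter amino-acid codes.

Answer: MYPRILS

Derivation:
start AUG at pos 4
pos 4: AUG -> M; peptide=M
pos 7: UAU -> Y; peptide=MY
pos 10: CCU -> P; peptide=MYP
pos 13: CGC -> R; peptide=MYPR
pos 16: AUC -> I; peptide=MYPRI
pos 19: CUU -> L; peptide=MYPRIL
pos 22: UCA -> S; peptide=MYPRILS
pos 25: only 1 nt remain (<3), stop (end of mRNA)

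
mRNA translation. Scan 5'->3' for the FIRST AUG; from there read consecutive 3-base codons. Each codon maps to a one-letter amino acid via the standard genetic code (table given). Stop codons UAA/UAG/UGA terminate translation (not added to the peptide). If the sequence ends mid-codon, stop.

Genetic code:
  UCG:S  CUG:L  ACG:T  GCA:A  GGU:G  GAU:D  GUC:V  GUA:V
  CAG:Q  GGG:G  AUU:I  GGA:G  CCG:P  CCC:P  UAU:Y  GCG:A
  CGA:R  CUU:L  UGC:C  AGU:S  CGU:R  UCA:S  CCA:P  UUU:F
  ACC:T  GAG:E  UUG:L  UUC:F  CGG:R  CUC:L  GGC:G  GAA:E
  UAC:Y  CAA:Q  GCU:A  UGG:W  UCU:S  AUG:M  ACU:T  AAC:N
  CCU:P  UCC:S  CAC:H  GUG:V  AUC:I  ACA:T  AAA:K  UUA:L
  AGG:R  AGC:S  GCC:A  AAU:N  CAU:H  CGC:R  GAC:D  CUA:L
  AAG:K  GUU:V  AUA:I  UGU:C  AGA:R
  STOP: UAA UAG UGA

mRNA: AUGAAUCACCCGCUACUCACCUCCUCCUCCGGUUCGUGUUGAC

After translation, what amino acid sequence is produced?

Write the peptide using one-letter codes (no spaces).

Answer: MNHPLLTSSSGSC

Derivation:
start AUG at pos 0
pos 0: AUG -> M; peptide=M
pos 3: AAU -> N; peptide=MN
pos 6: CAC -> H; peptide=MNH
pos 9: CCG -> P; peptide=MNHP
pos 12: CUA -> L; peptide=MNHPL
pos 15: CUC -> L; peptide=MNHPLL
pos 18: ACC -> T; peptide=MNHPLLT
pos 21: UCC -> S; peptide=MNHPLLTS
pos 24: UCC -> S; peptide=MNHPLLTSS
pos 27: UCC -> S; peptide=MNHPLLTSSS
pos 30: GGU -> G; peptide=MNHPLLTSSSG
pos 33: UCG -> S; peptide=MNHPLLTSSSGS
pos 36: UGU -> C; peptide=MNHPLLTSSSGSC
pos 39: UGA -> STOP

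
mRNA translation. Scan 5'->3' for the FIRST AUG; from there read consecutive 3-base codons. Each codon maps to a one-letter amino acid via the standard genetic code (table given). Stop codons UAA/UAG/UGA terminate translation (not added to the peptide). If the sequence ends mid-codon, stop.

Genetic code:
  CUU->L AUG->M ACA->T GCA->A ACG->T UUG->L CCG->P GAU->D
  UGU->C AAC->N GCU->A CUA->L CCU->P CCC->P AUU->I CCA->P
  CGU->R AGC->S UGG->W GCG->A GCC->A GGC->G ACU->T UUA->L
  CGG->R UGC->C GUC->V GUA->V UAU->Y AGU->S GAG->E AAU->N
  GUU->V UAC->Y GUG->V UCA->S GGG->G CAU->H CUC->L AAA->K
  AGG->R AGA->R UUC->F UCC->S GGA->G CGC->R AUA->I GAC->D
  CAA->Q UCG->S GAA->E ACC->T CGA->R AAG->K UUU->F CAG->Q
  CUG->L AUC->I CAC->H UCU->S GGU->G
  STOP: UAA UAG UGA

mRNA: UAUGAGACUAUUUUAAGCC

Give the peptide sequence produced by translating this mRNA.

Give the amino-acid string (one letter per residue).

start AUG at pos 1
pos 1: AUG -> M; peptide=M
pos 4: AGA -> R; peptide=MR
pos 7: CUA -> L; peptide=MRL
pos 10: UUU -> F; peptide=MRLF
pos 13: UAA -> STOP

Answer: MRLF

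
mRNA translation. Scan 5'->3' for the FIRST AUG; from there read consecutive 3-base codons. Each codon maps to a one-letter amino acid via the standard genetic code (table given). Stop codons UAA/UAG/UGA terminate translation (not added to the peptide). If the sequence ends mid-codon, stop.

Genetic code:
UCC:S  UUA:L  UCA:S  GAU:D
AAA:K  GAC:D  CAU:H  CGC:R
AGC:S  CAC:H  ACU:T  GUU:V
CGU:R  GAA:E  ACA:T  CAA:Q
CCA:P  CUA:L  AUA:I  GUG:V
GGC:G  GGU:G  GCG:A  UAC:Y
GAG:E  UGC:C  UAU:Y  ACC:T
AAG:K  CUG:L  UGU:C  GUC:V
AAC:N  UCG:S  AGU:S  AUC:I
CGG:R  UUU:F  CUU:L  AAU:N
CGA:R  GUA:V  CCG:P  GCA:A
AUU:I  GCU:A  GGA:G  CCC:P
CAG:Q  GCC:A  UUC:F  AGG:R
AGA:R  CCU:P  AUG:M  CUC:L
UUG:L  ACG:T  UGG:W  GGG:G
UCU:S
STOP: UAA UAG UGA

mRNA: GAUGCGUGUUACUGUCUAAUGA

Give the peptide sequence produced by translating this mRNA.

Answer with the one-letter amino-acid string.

Answer: MRVTV

Derivation:
start AUG at pos 1
pos 1: AUG -> M; peptide=M
pos 4: CGU -> R; peptide=MR
pos 7: GUU -> V; peptide=MRV
pos 10: ACU -> T; peptide=MRVT
pos 13: GUC -> V; peptide=MRVTV
pos 16: UAA -> STOP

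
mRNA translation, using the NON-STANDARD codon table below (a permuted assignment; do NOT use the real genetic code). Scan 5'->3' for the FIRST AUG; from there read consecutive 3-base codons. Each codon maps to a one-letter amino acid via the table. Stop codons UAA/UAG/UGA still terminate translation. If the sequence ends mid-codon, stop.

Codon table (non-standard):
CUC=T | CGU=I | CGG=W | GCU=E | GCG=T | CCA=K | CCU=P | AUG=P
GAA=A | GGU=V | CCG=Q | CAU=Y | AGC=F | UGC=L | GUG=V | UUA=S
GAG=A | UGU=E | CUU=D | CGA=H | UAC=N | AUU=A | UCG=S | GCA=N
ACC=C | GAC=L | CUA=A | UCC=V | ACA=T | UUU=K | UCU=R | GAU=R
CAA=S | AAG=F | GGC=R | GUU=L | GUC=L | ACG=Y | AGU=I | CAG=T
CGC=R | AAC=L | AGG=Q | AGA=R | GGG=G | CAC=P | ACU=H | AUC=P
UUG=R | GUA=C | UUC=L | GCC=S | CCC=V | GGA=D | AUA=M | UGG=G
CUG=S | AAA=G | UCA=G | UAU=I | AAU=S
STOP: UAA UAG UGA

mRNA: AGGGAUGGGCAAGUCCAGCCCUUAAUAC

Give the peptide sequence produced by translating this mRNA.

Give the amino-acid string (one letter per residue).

start AUG at pos 4
pos 4: AUG -> P; peptide=P
pos 7: GGC -> R; peptide=PR
pos 10: AAG -> F; peptide=PRF
pos 13: UCC -> V; peptide=PRFV
pos 16: AGC -> F; peptide=PRFVF
pos 19: CCU -> P; peptide=PRFVFP
pos 22: UAA -> STOP

Answer: PRFVFP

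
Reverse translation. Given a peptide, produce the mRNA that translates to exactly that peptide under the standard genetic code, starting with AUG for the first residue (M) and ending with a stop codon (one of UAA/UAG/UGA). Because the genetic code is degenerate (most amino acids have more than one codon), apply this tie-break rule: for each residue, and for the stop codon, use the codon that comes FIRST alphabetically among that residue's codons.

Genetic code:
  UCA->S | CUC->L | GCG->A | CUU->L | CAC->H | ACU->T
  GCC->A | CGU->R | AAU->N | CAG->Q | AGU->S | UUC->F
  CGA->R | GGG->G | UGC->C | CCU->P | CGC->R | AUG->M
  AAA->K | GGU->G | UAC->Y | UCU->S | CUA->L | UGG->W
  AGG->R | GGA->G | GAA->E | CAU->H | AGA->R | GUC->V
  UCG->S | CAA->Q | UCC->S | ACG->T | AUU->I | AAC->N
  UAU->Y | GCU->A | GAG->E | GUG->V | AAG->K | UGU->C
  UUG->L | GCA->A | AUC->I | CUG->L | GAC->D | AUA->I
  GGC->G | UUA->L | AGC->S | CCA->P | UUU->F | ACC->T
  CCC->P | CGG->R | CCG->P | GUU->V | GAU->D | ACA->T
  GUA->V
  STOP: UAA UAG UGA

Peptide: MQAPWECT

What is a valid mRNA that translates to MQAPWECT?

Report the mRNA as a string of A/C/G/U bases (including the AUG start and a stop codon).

Answer: mRNA: AUGCAAGCACCAUGGGAAUGCACAUAA

Derivation:
residue 1: M -> AUG (start codon)
residue 2: Q codons sorted = CAA,CAG -> pick first = CAA
residue 3: A codons sorted = GCA,GCC,GCG,GCU -> pick first = GCA
residue 4: P codons sorted = CCA,CCC,CCG,CCU -> pick first = CCA
residue 5: W -> UGG (only codon)
residue 6: E codons sorted = GAA,GAG -> pick first = GAA
residue 7: C codons sorted = UGC,UGU -> pick first = UGC
residue 8: T codons sorted = ACA,ACC,ACG,ACU -> pick first = ACA
terminator: stop codons sorted = UAA,UAG,UGA -> pick first = UAA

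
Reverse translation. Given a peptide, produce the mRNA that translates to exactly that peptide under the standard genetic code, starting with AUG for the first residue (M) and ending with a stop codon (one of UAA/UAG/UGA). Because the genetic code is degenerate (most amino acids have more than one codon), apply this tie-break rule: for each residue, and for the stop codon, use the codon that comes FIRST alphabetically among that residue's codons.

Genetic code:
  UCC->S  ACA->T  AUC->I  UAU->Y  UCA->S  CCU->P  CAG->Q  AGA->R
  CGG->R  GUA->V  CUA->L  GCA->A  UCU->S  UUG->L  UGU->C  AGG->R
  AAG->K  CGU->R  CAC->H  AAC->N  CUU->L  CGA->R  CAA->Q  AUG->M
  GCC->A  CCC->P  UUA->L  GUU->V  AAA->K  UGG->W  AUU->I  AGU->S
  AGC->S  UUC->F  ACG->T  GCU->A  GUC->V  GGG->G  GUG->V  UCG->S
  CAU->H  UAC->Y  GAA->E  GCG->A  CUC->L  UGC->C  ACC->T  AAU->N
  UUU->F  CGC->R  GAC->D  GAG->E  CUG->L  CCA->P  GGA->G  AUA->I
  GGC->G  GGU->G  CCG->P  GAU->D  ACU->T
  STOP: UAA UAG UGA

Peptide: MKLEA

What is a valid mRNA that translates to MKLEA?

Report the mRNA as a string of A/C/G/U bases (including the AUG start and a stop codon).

Answer: mRNA: AUGAAACUAGAAGCAUAA

Derivation:
residue 1: M -> AUG (start codon)
residue 2: K codons sorted = AAA,AAG -> pick first = AAA
residue 3: L codons sorted = CUA,CUC,CUG,CUU,UUA,UUG -> pick first = CUA
residue 4: E codons sorted = GAA,GAG -> pick first = GAA
residue 5: A codons sorted = GCA,GCC,GCG,GCU -> pick first = GCA
terminator: stop codons sorted = UAA,UAG,UGA -> pick first = UAA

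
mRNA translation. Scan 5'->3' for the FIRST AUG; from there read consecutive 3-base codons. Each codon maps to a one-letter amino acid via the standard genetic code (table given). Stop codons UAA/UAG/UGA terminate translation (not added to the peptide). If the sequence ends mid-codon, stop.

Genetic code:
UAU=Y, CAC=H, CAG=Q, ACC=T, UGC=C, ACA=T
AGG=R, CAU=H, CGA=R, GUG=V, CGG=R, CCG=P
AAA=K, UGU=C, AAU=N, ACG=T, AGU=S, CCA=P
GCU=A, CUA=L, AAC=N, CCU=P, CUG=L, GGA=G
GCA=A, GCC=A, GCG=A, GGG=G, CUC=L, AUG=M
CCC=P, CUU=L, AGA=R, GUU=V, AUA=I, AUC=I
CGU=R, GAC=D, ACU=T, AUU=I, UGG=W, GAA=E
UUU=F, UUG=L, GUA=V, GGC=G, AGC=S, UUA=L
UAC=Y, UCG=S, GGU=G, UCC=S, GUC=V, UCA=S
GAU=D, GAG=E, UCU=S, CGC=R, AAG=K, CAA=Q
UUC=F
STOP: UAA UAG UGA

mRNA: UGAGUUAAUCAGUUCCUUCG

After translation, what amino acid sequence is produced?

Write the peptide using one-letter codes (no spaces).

no AUG start codon found

Answer: (empty: no AUG start codon)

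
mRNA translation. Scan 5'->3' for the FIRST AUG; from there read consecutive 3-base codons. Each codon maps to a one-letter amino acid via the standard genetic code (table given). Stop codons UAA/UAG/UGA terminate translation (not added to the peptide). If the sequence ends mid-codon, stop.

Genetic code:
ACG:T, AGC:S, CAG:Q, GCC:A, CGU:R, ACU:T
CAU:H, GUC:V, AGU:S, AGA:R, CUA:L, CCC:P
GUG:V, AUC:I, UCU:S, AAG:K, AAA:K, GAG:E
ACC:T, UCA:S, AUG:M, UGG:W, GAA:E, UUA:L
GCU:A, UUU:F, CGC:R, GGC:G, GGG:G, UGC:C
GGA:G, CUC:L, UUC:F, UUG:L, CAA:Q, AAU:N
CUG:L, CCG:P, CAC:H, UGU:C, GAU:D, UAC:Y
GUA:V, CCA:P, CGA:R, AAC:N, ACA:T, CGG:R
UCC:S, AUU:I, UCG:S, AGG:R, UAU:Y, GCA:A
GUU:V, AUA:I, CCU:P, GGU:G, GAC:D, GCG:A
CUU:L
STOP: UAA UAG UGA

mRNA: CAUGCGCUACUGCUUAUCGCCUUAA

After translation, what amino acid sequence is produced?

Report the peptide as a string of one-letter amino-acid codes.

Answer: MRYCLSP

Derivation:
start AUG at pos 1
pos 1: AUG -> M; peptide=M
pos 4: CGC -> R; peptide=MR
pos 7: UAC -> Y; peptide=MRY
pos 10: UGC -> C; peptide=MRYC
pos 13: UUA -> L; peptide=MRYCL
pos 16: UCG -> S; peptide=MRYCLS
pos 19: CCU -> P; peptide=MRYCLSP
pos 22: UAA -> STOP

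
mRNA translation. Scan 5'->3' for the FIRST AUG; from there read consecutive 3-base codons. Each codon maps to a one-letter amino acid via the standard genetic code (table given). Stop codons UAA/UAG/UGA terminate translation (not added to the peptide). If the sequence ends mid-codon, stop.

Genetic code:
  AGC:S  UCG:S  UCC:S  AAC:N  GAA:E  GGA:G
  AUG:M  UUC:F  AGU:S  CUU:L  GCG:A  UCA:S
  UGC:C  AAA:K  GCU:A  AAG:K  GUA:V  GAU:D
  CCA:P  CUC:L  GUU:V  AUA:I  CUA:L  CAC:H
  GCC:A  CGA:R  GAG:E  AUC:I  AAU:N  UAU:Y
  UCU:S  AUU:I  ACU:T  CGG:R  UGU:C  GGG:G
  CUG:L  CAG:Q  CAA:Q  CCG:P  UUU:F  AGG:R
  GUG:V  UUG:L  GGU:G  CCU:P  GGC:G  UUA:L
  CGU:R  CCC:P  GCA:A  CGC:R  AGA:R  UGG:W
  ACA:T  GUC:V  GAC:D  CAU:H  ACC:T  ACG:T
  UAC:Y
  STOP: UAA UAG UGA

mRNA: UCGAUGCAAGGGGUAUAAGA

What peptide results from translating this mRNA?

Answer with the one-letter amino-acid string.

Answer: MQGV

Derivation:
start AUG at pos 3
pos 3: AUG -> M; peptide=M
pos 6: CAA -> Q; peptide=MQ
pos 9: GGG -> G; peptide=MQG
pos 12: GUA -> V; peptide=MQGV
pos 15: UAA -> STOP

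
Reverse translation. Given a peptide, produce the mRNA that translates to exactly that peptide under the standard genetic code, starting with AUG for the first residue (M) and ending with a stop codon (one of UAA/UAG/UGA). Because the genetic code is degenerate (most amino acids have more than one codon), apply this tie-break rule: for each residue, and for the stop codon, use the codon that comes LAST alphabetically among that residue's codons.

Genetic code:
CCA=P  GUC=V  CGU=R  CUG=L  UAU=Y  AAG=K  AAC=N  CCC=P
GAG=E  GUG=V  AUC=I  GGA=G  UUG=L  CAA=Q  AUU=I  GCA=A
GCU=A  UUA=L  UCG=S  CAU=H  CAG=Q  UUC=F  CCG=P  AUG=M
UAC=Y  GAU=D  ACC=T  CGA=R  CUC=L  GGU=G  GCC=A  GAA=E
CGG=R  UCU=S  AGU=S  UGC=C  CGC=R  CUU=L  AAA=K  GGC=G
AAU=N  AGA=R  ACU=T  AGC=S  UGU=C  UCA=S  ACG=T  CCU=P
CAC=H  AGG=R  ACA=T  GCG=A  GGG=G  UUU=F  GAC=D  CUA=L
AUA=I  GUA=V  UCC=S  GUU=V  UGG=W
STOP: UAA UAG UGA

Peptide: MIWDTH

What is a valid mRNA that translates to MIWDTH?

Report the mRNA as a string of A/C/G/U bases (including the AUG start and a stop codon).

Answer: mRNA: AUGAUUUGGGAUACUCAUUGA

Derivation:
residue 1: M -> AUG (start codon)
residue 2: I codons sorted = AUA,AUC,AUU -> pick last = AUU
residue 3: W -> UGG (only codon)
residue 4: D codons sorted = GAC,GAU -> pick last = GAU
residue 5: T codons sorted = ACA,ACC,ACG,ACU -> pick last = ACU
residue 6: H codons sorted = CAC,CAU -> pick last = CAU
terminator: stop codons sorted = UAA,UAG,UGA -> pick last = UGA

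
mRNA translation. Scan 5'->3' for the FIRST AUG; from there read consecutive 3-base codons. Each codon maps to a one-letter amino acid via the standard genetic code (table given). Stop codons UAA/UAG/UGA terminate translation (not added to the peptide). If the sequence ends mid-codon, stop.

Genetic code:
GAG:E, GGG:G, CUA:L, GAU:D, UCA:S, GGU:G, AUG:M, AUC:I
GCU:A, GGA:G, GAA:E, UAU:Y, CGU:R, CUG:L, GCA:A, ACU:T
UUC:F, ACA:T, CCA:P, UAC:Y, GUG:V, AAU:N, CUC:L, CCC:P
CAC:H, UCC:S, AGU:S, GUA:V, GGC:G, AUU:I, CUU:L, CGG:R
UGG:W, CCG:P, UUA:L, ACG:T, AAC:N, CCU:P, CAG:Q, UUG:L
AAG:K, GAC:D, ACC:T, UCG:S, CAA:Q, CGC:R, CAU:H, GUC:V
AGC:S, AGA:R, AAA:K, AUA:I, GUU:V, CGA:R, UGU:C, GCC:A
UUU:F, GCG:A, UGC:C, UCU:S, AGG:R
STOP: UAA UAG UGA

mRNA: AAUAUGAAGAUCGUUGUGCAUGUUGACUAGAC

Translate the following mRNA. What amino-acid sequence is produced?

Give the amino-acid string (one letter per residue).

Answer: MKIVVHVD

Derivation:
start AUG at pos 3
pos 3: AUG -> M; peptide=M
pos 6: AAG -> K; peptide=MK
pos 9: AUC -> I; peptide=MKI
pos 12: GUU -> V; peptide=MKIV
pos 15: GUG -> V; peptide=MKIVV
pos 18: CAU -> H; peptide=MKIVVH
pos 21: GUU -> V; peptide=MKIVVHV
pos 24: GAC -> D; peptide=MKIVVHVD
pos 27: UAG -> STOP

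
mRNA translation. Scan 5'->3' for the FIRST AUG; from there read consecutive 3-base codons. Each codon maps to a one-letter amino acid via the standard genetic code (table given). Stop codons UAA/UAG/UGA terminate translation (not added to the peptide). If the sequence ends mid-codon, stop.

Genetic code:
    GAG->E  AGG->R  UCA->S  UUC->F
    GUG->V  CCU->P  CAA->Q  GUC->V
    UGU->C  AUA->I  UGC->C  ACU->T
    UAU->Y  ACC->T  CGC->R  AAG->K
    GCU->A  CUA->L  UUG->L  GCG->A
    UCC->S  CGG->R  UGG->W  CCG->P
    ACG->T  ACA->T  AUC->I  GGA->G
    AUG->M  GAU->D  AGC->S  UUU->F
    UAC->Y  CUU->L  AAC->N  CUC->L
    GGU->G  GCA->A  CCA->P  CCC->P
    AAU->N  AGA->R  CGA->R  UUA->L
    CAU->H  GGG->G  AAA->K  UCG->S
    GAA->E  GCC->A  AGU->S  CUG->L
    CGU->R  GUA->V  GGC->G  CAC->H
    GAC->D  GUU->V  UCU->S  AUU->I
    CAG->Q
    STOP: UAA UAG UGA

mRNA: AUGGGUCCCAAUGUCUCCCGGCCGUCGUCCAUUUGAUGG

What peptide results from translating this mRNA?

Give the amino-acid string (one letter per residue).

Answer: MGPNVSRPSSI

Derivation:
start AUG at pos 0
pos 0: AUG -> M; peptide=M
pos 3: GGU -> G; peptide=MG
pos 6: CCC -> P; peptide=MGP
pos 9: AAU -> N; peptide=MGPN
pos 12: GUC -> V; peptide=MGPNV
pos 15: UCC -> S; peptide=MGPNVS
pos 18: CGG -> R; peptide=MGPNVSR
pos 21: CCG -> P; peptide=MGPNVSRP
pos 24: UCG -> S; peptide=MGPNVSRPS
pos 27: UCC -> S; peptide=MGPNVSRPSS
pos 30: AUU -> I; peptide=MGPNVSRPSSI
pos 33: UGA -> STOP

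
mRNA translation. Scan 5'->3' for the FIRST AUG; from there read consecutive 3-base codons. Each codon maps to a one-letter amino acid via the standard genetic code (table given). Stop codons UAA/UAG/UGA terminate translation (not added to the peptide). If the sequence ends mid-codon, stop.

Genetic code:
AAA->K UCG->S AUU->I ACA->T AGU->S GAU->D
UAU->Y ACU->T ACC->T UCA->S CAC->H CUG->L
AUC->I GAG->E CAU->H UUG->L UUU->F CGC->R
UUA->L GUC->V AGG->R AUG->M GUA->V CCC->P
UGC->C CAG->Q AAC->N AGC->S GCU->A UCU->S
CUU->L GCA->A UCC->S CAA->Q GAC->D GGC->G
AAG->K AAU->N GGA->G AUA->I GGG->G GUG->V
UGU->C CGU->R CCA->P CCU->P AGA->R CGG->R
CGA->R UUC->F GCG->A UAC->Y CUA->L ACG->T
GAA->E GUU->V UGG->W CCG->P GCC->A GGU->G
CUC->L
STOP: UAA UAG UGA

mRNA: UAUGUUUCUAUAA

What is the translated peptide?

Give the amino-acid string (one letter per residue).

start AUG at pos 1
pos 1: AUG -> M; peptide=M
pos 4: UUU -> F; peptide=MF
pos 7: CUA -> L; peptide=MFL
pos 10: UAA -> STOP

Answer: MFL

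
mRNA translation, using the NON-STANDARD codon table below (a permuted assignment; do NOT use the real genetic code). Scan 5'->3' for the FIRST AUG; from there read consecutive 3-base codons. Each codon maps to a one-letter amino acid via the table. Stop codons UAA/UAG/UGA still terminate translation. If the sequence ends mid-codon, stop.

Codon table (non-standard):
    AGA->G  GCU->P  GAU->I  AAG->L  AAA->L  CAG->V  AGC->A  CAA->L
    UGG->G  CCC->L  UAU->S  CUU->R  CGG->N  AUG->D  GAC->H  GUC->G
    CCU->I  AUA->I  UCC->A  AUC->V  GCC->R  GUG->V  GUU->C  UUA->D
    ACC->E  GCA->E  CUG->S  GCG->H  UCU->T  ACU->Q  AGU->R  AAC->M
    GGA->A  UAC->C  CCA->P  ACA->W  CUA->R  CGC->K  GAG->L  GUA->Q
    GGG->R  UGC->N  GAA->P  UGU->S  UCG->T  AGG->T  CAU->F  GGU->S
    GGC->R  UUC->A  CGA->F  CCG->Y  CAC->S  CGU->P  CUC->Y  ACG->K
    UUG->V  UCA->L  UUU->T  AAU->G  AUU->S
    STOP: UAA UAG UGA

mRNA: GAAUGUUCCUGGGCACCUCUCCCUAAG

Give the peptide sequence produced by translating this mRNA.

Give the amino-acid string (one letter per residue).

Answer: DASRETL

Derivation:
start AUG at pos 2
pos 2: AUG -> D; peptide=D
pos 5: UUC -> A; peptide=DA
pos 8: CUG -> S; peptide=DAS
pos 11: GGC -> R; peptide=DASR
pos 14: ACC -> E; peptide=DASRE
pos 17: UCU -> T; peptide=DASRET
pos 20: CCC -> L; peptide=DASRETL
pos 23: UAA -> STOP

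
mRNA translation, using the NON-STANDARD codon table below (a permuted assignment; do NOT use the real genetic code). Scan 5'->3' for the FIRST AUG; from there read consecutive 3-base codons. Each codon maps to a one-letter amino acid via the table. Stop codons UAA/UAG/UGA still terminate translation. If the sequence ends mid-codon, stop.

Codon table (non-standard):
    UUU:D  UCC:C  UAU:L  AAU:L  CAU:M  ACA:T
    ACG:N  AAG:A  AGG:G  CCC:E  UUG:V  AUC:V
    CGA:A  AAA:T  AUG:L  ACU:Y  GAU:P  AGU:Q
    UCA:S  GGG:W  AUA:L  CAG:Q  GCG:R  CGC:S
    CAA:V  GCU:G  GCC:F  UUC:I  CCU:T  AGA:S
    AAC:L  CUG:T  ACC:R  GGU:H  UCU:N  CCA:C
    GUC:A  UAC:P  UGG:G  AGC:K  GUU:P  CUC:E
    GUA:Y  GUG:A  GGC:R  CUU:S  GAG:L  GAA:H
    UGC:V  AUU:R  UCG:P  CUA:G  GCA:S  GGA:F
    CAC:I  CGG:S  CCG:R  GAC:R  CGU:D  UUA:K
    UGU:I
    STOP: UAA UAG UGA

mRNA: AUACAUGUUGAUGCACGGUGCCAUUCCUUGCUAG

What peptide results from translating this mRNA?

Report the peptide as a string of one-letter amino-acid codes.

Answer: LVLIHFRTV

Derivation:
start AUG at pos 4
pos 4: AUG -> L; peptide=L
pos 7: UUG -> V; peptide=LV
pos 10: AUG -> L; peptide=LVL
pos 13: CAC -> I; peptide=LVLI
pos 16: GGU -> H; peptide=LVLIH
pos 19: GCC -> F; peptide=LVLIHF
pos 22: AUU -> R; peptide=LVLIHFR
pos 25: CCU -> T; peptide=LVLIHFRT
pos 28: UGC -> V; peptide=LVLIHFRTV
pos 31: UAG -> STOP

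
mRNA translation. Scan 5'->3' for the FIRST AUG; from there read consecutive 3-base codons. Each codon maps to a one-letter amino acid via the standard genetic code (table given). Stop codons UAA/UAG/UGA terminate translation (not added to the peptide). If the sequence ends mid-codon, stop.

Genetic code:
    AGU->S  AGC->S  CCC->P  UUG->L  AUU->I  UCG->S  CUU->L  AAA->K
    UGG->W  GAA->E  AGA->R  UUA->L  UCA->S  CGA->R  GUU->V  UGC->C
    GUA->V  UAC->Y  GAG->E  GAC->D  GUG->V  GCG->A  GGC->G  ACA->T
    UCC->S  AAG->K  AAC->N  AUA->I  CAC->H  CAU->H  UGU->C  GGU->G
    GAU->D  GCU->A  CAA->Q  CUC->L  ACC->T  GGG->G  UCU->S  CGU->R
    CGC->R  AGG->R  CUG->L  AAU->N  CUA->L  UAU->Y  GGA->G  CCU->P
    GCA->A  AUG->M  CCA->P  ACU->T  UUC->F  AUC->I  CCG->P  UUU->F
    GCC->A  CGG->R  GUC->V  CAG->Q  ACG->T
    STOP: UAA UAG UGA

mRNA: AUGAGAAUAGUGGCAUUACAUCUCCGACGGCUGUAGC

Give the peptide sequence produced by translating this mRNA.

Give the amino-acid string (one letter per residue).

start AUG at pos 0
pos 0: AUG -> M; peptide=M
pos 3: AGA -> R; peptide=MR
pos 6: AUA -> I; peptide=MRI
pos 9: GUG -> V; peptide=MRIV
pos 12: GCA -> A; peptide=MRIVA
pos 15: UUA -> L; peptide=MRIVAL
pos 18: CAU -> H; peptide=MRIVALH
pos 21: CUC -> L; peptide=MRIVALHL
pos 24: CGA -> R; peptide=MRIVALHLR
pos 27: CGG -> R; peptide=MRIVALHLRR
pos 30: CUG -> L; peptide=MRIVALHLRRL
pos 33: UAG -> STOP

Answer: MRIVALHLRRL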